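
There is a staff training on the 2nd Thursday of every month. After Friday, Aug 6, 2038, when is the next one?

Aug 2038 starts on a Sunday; its first Thursday is the 5th, so the 2nd Thursday is the 12th — Aug 12, 2038.
Aug 12, 2038 is after Aug 6, 2038, so that is the next one.

Aug 12, 2038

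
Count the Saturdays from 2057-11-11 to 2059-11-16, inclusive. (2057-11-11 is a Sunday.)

2057-11-11 is a Sunday; the first Saturday on or after it is 2057-11-17 (6 days later).
From 2057-11-17 to 2059-11-16: 44 + 365 + 320 = 729 days (rest of 2057, 2058, to 2059-11-16 in 2059).
729 ÷ 7 = 104 full weeks with remainder 1, so 104 more Saturdays after the first → 105.

105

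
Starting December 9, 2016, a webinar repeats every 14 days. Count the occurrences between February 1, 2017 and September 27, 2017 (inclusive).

Occurrences land 14·i days after December 9, 2016 for i = 0, 1, 2, …
February 1, 2017 is 54 days after the start; 54 ÷ 14 = 3 remainder 12; since the remainder is 12, round up to i = 4. First occurrence in the window: #5 on February 3, 2017 (4×14 = 56 days in).
September 27, 2017 is 292 days after the start; 292 ÷ 14 = 20 remainder 12. Last occurrence in the window: #21 on September 15, 2017.
Occurrences #5 through #21: 17 in total.

17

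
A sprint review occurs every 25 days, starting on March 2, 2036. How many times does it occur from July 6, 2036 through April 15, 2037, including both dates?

Occurrences land 25·i days after March 2, 2036 for i = 0, 1, 2, …
July 6, 2036 is 126 days after the start; 126 ÷ 25 = 5 remainder 1; since the remainder is 1, round up to i = 6. First occurrence in the window: #7 on July 30, 2036 (6×25 = 150 days in).
April 15, 2037 is 409 days after the start; 409 ÷ 25 = 16 remainder 9. Last occurrence in the window: #17 on April 6, 2037.
Occurrences #7 through #17: 11 in total.

11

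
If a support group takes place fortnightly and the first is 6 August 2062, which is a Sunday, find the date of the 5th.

1 October 2062

The 5th occurrence is 4 intervals after the first: 4 × 14 = 56 days after 6 August 2062.
August has 31 days — 25 days to the end of August leaves 31.
September has 30 days (1 left).
1 day into October → 1 October 2062.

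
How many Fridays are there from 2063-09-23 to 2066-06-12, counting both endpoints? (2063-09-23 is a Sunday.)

142

2063-09-23 is a Sunday; the first Friday on or after it is 2063-09-28 (5 days later).
From 2063-09-28 to 2066-06-12: 94 + 366 + 365 + 163 = 988 days (rest of 2063, 2064, 2065, to 2066-06-12 in 2066).
988 ÷ 7 = 141 full weeks with remainder 1, so 141 more Fridays after the first → 142.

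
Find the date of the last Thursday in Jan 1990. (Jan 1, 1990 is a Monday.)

Jan 25, 1990

Jan 1990 begins on a Monday, so the first Thursday is Jan 4 (3 days later).
Jan 1990 has 31 days. Adding weeks: 4, 11, 18, 25 — the last one ≤ 31 is the 25th.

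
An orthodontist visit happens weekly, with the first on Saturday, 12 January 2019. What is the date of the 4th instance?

The 4th occurrence is 3 intervals after the first: 3 × 7 = 21 days after 12 January 2019.
January has 31 days — 19 days to the end of January leaves 2.
2 days into February → 2 February 2019.

2 February 2019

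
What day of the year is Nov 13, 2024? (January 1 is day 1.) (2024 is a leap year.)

318

Days in months before Nov: 31 + 29 + 31 + 30 + 31 + 30 + 31 + 31 + 30 + 31 = 305.
Plus 13 days into Nov → day 318.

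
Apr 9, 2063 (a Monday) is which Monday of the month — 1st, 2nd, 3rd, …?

2nd

Day 9 falls in week ⌈9/7⌉ of the month.
Days 1–7 hold the 1st Monday, 8–14 the 2nd, 15–21 the 3rd, 22–28 the 4th, 29–31 the 5th.
9 is in the range for the 2nd.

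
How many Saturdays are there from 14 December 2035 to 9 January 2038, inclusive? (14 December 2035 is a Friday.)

14 December 2035 is a Friday; the first Saturday on or after it is 15 December 2035 (1 day later).
From 15 December 2035 to 9 January 2038: 16 + 366 + 365 + 9 = 756 days (rest of 2035, 2036, 2037, to 9 January 2038 in 2038).
756 ÷ 7 = 108 full weeks with remainder 0, so 108 more Saturdays after the first → 109.

109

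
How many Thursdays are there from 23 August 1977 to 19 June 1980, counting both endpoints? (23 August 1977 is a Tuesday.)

23 August 1977 is a Tuesday; the first Thursday on or after it is 25 August 1977 (2 days later).
From 25 August 1977 to 19 June 1980: 128 + 365 + 365 + 171 = 1029 days (rest of 1977, 1978, 1979, to 19 June 1980 in 1980).
1029 ÷ 7 = 147 full weeks with remainder 0, so 147 more Thursdays after the first → 148.

148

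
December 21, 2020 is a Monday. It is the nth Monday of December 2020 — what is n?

3rd

Day 21 falls in week ⌈21/7⌉ of the month.
Days 1–7 hold the 1st Monday, 8–14 the 2nd, 15–21 the 3rd, 22–28 the 4th, 29–31 the 5th.
21 is in the range for the 3rd.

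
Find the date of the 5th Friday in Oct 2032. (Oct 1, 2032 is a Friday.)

Oct 29, 2032

Oct 2032 begins on a Friday, so the first Friday is Oct 1.
The 5th Friday is 4 weeks later: 1 + 28 = 29.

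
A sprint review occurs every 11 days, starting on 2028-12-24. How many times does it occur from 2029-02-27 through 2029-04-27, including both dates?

6

Occurrences land 11·i days after 2028-12-24 for i = 0, 1, 2, …
2029-02-27 is 65 days after the start; 65 ÷ 11 = 5 remainder 10; since the remainder is 10, round up to i = 6. First occurrence in the window: #7 on 2029-02-28 (6×11 = 66 days in).
2029-04-27 is 124 days after the start; 124 ÷ 11 = 11 remainder 3. Last occurrence in the window: #12 on 2029-04-24.
Occurrences #7 through #12: 6 in total.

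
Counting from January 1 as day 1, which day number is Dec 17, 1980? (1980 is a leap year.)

Days in months before Dec: 31 + 29 + 31 + 30 + 31 + 30 + 31 + 31 + 30 + 31 + 30 = 335.
Plus 17 days into Dec → day 352.

352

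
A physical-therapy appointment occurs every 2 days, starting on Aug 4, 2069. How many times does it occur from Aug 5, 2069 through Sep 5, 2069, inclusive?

Occurrences land 2·i days after Aug 4, 2069 for i = 0, 1, 2, …
Aug 5, 2069 is 1 day after the start; 1 ÷ 2 = 0 remainder 1; since the remainder is 1, round up to i = 1. First occurrence in the window: #2 on Aug 6, 2069 (1×2 = 2 days in).
Sep 5, 2069 is 32 days after the start; 32 ÷ 2 = 16 remainder 0. Last occurrence in the window: #17 on Sep 5, 2069.
Occurrences #2 through #17: 16 in total.

16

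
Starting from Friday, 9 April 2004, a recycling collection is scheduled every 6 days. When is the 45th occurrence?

The 45th occurrence is 44 intervals after the first: 44 × 6 = 264 days after 9 April 2004.
April has 30 days — 21 days to the end of April leaves 243.
May has 31 days (212 left).
June has 30 days (182 left).
July has 31 days (151 left).
August has 31 days (120 left).
September has 30 days (90 left).
October has 31 days (59 left).
November has 30 days (29 left).
29 days into December → 29 December 2004.

29 December 2004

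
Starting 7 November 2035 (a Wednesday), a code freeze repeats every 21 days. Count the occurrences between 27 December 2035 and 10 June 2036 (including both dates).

Occurrences land 21·i days after 7 November 2035 for i = 0, 1, 2, …
27 December 2035 is 50 days after the start; 50 ÷ 21 = 2 remainder 8; since the remainder is 8, round up to i = 3. First occurrence in the window: #4 on 9 January 2036 (3×21 = 63 days in).
10 June 2036 is 216 days after the start; 216 ÷ 21 = 10 remainder 6. Last occurrence in the window: #11 on 4 June 2036.
Occurrences #4 through #11: 8 in total.

8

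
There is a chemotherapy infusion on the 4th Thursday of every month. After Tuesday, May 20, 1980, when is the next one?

May 22, 1980

May 1980 starts on a Thursday; its first Thursday is the 1st, so the 4th Thursday is the 22nd — May 22, 1980.
May 22, 1980 is after May 20, 1980, so that is the next one.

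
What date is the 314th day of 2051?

January has 31 days (314 − 31 = 283 remain).
February has 28 days (283 − 28 = 255 remain).
March has 31 days (255 − 31 = 224 remain).
April has 30 days (224 − 30 = 194 remain).
May has 31 days (194 − 31 = 163 remain).
June has 30 days (163 − 30 = 133 remain).
July has 31 days (133 − 31 = 102 remain).
August has 31 days (102 − 31 = 71 remain).
September has 30 days (71 − 30 = 41 remain).
October has 31 days (41 − 31 = 10 remain).
10 into November → November 10.

November 10, 2051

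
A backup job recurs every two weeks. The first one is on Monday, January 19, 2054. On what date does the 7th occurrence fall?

April 13, 2054

The 7th occurrence is 6 intervals after the first: 6 × 14 = 84 days after January 19, 2054.
January has 31 days — 12 days to the end of January leaves 72.
February has 28 days (44 left).
March has 31 days (13 left).
13 days into April → April 13, 2054.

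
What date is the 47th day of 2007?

January has 31 days (47 − 31 = 16 remain).
16 into February → February 16.

2007-02-16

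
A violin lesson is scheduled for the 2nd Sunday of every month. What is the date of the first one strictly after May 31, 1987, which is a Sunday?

May 1987 starts on a Friday; its first Sunday is the 3rd, so the 2nd Sunday is the 10th — May 10, 1987.
That is not after May 31, 1987, so look at June 1987.
June 1987 starts on a Monday; its first Sunday is the 7th, so the 2nd Sunday is the 14th — June 14, 1987.

June 14, 1987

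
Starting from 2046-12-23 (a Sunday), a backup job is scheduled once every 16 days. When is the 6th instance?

The 6th occurrence is 5 intervals after the first: 5 × 16 = 80 days after 2046-12-23.
December has 31 days — 8 days to the end of December leaves 72.
January has 31 days (41 left).
February has 28 days (13 left).
13 days into March → 2047-03-13.

2047-03-13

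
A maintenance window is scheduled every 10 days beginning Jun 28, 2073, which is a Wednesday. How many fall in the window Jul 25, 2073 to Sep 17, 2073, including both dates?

6

Occurrences land 10·i days after Jun 28, 2073 for i = 0, 1, 2, …
Jul 25, 2073 is 27 days after the start; 27 ÷ 10 = 2 remainder 7; since the remainder is 7, round up to i = 3. First occurrence in the window: #4 on Jul 28, 2073 (3×10 = 30 days in).
Sep 17, 2073 is 81 days after the start; 81 ÷ 10 = 8 remainder 1. Last occurrence in the window: #9 on Sep 16, 2073.
Occurrences #4 through #9: 6 in total.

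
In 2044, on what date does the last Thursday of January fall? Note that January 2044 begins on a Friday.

January 2044 begins on a Friday, so the first Thursday is January 7 (6 days later).
January 2044 has 31 days. Adding weeks: 7, 14, 21, 28 — the last one ≤ 31 is the 28th.

2044-01-28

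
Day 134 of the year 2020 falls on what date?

January has 31 days (134 − 31 = 103 remain).
February has 29 days (103 − 29 = 74 remain).
March has 31 days (74 − 31 = 43 remain).
April has 30 days (43 − 30 = 13 remain).
13 into May → May 13.

May 13, 2020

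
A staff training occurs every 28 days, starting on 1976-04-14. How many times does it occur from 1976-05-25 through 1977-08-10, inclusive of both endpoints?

16

Occurrences land 28·i days after 1976-04-14 for i = 0, 1, 2, …
1976-05-25 is 41 days after the start; 41 ÷ 28 = 1 remainder 13; since the remainder is 13, round up to i = 2. First occurrence in the window: #3 on 1976-06-09 (2×28 = 56 days in).
1977-08-10 is 483 days after the start; 483 ÷ 28 = 17 remainder 7. Last occurrence in the window: #18 on 1977-08-03.
Occurrences #3 through #18: 16 in total.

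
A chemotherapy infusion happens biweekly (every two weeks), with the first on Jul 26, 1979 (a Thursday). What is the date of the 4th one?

Sep 6, 1979

The 4th occurrence is 3 intervals after the first: 3 × 14 = 42 days after Jul 26, 1979.
Jul has 31 days — 5 days to the end of Jul leaves 37.
Aug has 31 days (6 left).
6 days into Sep → Sep 6, 1979.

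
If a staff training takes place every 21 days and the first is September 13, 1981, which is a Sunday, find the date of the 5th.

December 6, 1981

The 5th occurrence is 4 intervals after the first: 4 × 21 = 84 days after September 13, 1981.
September has 30 days — 17 days to the end of September leaves 67.
October has 31 days (36 left).
November has 30 days (6 left).
6 days into December → December 6, 1981.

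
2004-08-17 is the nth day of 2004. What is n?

Days in months before August: 31 + 29 + 31 + 30 + 31 + 30 + 31 = 213.
Plus 17 days into August → day 230.

230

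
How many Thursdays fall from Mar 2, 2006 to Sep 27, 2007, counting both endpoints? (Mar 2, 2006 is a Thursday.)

83

Mar 2, 2006 is a Thursday; the first Thursday on or after it is Mar 2, 2006.
From Mar 2, 2006 to Sep 27, 2007: 304 + 270 = 574 days (rest of 2006, to Sep 27, 2007 in 2007).
574 ÷ 7 = 82 full weeks with remainder 0, so 82 more Thursdays after the first → 83.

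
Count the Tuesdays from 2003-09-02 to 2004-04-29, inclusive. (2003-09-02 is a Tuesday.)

2003-09-02 is a Tuesday; the first Tuesday on or after it is 2003-09-02.
From 2003-09-02 to 2004-04-29: 28 + 31 + 30 + 31 + 31 + 29 + 31 + 29 = 240 days (rest of September, October, November, December, January, February, March, April).
240 ÷ 7 = 34 full weeks with remainder 2, so 34 more Tuesdays after the first → 35.

35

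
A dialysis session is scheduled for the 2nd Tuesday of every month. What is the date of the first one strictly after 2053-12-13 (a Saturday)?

2054-01-13

December 2053 starts on a Monday; its first Tuesday is the 2nd, so the 2nd Tuesday is the 9th — 2053-12-09.
That is not after 2053-12-13, so look at January 2054.
January 2054 starts on a Thursday; its first Tuesday is the 6th, so the 2nd Tuesday is the 13th — 2054-01-13.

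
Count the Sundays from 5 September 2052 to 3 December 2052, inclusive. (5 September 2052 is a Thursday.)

13

5 September 2052 is a Thursday; the first Sunday on or after it is 8 September 2052 (3 days later).
From 8 September 2052 to 3 December 2052: 22 + 31 + 30 + 3 = 86 days (rest of September, October, November, December).
86 ÷ 7 = 12 full weeks with remainder 2, so 12 more Sundays after the first → 13.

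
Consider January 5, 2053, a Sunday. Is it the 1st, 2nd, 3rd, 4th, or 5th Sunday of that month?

Day 5 falls in week ⌈5/7⌉ of the month.
Days 1–7 hold the 1st Sunday, 8–14 the 2nd, 15–21 the 3rd, 22–28 the 4th, 29–31 the 5th.
5 is in the range for the 1st.

1st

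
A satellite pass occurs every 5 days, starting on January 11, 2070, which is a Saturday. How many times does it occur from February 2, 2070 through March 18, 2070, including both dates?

9

Occurrences land 5·i days after January 11, 2070 for i = 0, 1, 2, …
February 2, 2070 is 22 days after the start; 22 ÷ 5 = 4 remainder 2; since the remainder is 2, round up to i = 5. First occurrence in the window: #6 on February 5, 2070 (5×5 = 25 days in).
March 18, 2070 is 66 days after the start; 66 ÷ 5 = 13 remainder 1. Last occurrence in the window: #14 on March 17, 2070.
Occurrences #6 through #14: 9 in total.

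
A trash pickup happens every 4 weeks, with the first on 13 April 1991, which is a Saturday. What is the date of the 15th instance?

The 15th occurrence is 14 intervals after the first: 14 × 28 = 392 days after 13 April 1991.
April has 30 days — 17 days to the end of April leaves 375.
May has 31 days (344 left).
June has 30 days (314 left).
July has 31 days (283 left).
August has 31 days (252 left).
September has 30 days (222 left).
October has 31 days (191 left).
November has 30 days (161 left).
December has 31 days (130 left).
January has 31 days (99 left).
February has 29 days (70 left).
March has 31 days (39 left).
April has 30 days (9 left).
9 days into May → 9 May 1992.

9 May 1992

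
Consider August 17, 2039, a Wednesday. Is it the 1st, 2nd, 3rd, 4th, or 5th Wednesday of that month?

Day 17 falls in week ⌈17/7⌉ of the month.
Days 1–7 hold the 1st Wednesday, 8–14 the 2nd, 15–21 the 3rd, 22–28 the 4th, 29–31 the 5th.
17 is in the range for the 3rd.

3rd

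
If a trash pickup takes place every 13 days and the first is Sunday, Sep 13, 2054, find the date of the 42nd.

Feb 28, 2056

The 42nd occurrence is 41 intervals after the first: 41 × 13 = 533 days after Sep 13, 2054.
Sep has 30 days — 17 days to the end of Sep leaves 516.
From end of Sep to end of 2054 is 92 days (424 left).
2055 has 365 days (59 left).
Jan has 31 days (28 left).
28 days into Feb → Feb 28, 2056.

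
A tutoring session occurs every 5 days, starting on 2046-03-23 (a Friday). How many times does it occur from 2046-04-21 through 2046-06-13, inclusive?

11

Occurrences land 5·i days after 2046-03-23 for i = 0, 1, 2, …
2046-04-21 is 29 days after the start; 29 ÷ 5 = 5 remainder 4; since the remainder is 4, round up to i = 6. First occurrence in the window: #7 on 2046-04-22 (6×5 = 30 days in).
2046-06-13 is 82 days after the start; 82 ÷ 5 = 16 remainder 2. Last occurrence in the window: #17 on 2046-06-11.
Occurrences #7 through #17: 11 in total.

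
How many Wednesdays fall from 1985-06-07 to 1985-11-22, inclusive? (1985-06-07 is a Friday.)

24

1985-06-07 is a Friday; the first Wednesday on or after it is 1985-06-12 (5 days later).
From 1985-06-12 to 1985-11-22: 18 + 31 + 31 + 30 + 31 + 22 = 163 days (rest of June, July, August, September, October, November).
163 ÷ 7 = 23 full weeks with remainder 2, so 23 more Wednesdays after the first → 24.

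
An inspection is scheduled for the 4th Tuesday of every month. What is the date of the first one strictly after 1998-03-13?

1998-03-24

March 1998 starts on a Sunday; its first Tuesday is the 3rd, so the 4th Tuesday is the 24th — 1998-03-24.
1998-03-24 is after 1998-03-13, so that is the next one.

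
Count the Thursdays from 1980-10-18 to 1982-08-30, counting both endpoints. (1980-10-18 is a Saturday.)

1980-10-18 is a Saturday; the first Thursday on or after it is 1980-10-23 (5 days later).
From 1980-10-23 to 1982-08-30: 69 + 365 + 242 = 676 days (rest of 1980, 1981, to 1982-08-30 in 1982).
676 ÷ 7 = 96 full weeks with remainder 4, so 96 more Thursdays after the first → 97.

97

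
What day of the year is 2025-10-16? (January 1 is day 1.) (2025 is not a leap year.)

289

Days in months before October: 31 + 28 + 31 + 30 + 31 + 30 + 31 + 31 + 30 = 273.
Plus 16 days into October → day 289.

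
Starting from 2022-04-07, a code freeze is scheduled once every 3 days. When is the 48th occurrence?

2022-08-26

The 48th occurrence is 47 intervals after the first: 47 × 3 = 141 days after 2022-04-07.
April has 30 days — 23 days to the end of April leaves 118.
May has 31 days (87 left).
June has 30 days (57 left).
July has 31 days (26 left).
26 days into August → 2022-08-26.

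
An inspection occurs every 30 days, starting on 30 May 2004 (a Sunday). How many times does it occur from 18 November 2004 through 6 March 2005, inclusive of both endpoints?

4

Occurrences land 30·i days after 30 May 2004 for i = 0, 1, 2, …
18 November 2004 is 172 days after the start; 172 ÷ 30 = 5 remainder 22; since the remainder is 22, round up to i = 6. First occurrence in the window: #7 on 26 November 2004 (6×30 = 180 days in).
6 March 2005 is 280 days after the start; 280 ÷ 30 = 9 remainder 10. Last occurrence in the window: #10 on 24 February 2005.
Occurrences #7 through #10: 4 in total.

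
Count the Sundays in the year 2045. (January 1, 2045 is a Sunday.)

53

January 1, 2045 is a Sunday; the first Sunday on or after it is January 1, 2045.
From January 1, 2045 to December 31, 2045: 30 + 28 + 31 + 30 + 31 + 30 + 31 + 31 + 30 + 31 + 30 + 31 = 364 days (rest of January, February, March, April, May, June, July, August, September, October, November, December).
364 ÷ 7 = 52 full weeks with remainder 0, so 52 more Sundays after the first → 53.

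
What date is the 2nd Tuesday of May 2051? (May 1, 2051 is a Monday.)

May 9, 2051

May 2051 begins on a Monday, so the first Tuesday is May 2 (1 day later).
The 2nd Tuesday is 1 weeks later: 2 + 7 = 9.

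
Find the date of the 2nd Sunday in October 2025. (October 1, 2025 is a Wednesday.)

October 12, 2025

October 2025 begins on a Wednesday, so the first Sunday is October 5 (4 days later).
The 2nd Sunday is 1 weeks later: 5 + 7 = 12.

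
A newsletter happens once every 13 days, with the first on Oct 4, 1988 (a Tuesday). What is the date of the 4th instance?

Nov 12, 1988

The 4th occurrence is 3 intervals after the first: 3 × 13 = 39 days after Oct 4, 1988.
Oct has 31 days — 27 days to the end of Oct leaves 12.
12 days into Nov → Nov 12, 1988.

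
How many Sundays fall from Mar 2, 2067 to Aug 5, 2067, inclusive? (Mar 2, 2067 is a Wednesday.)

22

Mar 2, 2067 is a Wednesday; the first Sunday on or after it is Mar 6, 2067 (4 days later).
From Mar 6, 2067 to Aug 5, 2067: 25 + 30 + 31 + 30 + 31 + 5 = 152 days (rest of Mar, Apr, May, Jun, Jul, Aug).
152 ÷ 7 = 21 full weeks with remainder 5, so 21 more Sundays after the first → 22.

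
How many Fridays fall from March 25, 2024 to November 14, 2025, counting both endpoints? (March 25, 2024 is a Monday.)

86

March 25, 2024 is a Monday; the first Friday on or after it is March 29, 2024 (4 days later).
From March 29, 2024 to November 14, 2025: 277 + 318 = 595 days (rest of 2024, to November 14, 2025 in 2025).
595 ÷ 7 = 85 full weeks with remainder 0, so 85 more Fridays after the first → 86.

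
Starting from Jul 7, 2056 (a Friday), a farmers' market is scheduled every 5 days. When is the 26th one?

The 26th occurrence is 25 intervals after the first: 25 × 5 = 125 days after Jul 7, 2056.
Jul has 31 days — 24 days to the end of Jul leaves 101.
Aug has 31 days (70 left).
Sep has 30 days (40 left).
Oct has 31 days (9 left).
9 days into Nov → Nov 9, 2056.

Nov 9, 2056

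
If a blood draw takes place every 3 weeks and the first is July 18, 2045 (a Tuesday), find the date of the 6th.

The 6th occurrence is 5 intervals after the first: 5 × 21 = 105 days after July 18, 2045.
July has 31 days — 13 days to the end of July leaves 92.
August has 31 days (61 left).
September has 30 days (31 left).
31 days into October → October 31, 2045.

October 31, 2045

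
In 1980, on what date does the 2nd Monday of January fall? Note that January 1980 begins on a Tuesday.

January 1980 begins on a Tuesday, so the first Monday is January 7 (6 days later).
The 2nd Monday is 1 weeks later: 7 + 7 = 14.

14 January 1980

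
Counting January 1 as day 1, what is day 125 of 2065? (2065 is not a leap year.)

2065-05-05

January has 31 days (125 − 31 = 94 remain).
February has 28 days (94 − 28 = 66 remain).
March has 31 days (66 − 31 = 35 remain).
April has 30 days (35 − 30 = 5 remain).
5 into May → May 5.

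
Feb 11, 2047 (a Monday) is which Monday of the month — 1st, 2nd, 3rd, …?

2nd

Day 11 falls in week ⌈11/7⌉ of the month.
Days 1–7 hold the 1st Monday, 8–14 the 2nd, 15–21 the 3rd, 22–28 the 4th, 29–31 the 5th.
11 is in the range for the 2nd.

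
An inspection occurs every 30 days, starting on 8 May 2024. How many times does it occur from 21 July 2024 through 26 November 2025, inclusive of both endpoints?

Occurrences land 30·i days after 8 May 2024 for i = 0, 1, 2, …
21 July 2024 is 74 days after the start; 74 ÷ 30 = 2 remainder 14; since the remainder is 14, round up to i = 3. First occurrence in the window: #4 on 6 August 2024 (3×30 = 90 days in).
26 November 2025 is 567 days after the start; 567 ÷ 30 = 18 remainder 27. Last occurrence in the window: #19 on 30 October 2025.
Occurrences #4 through #19: 16 in total.

16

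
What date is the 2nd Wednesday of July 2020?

8 July 2020

July 2020 begins on a Wednesday, so the first Wednesday is July 1.
The 2nd Wednesday is 1 weeks later: 1 + 7 = 8.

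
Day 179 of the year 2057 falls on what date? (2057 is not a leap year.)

28 June 2057

January has 31 days (179 − 31 = 148 remain).
February has 28 days (148 − 28 = 120 remain).
March has 31 days (120 − 31 = 89 remain).
April has 30 days (89 − 30 = 59 remain).
May has 31 days (59 − 31 = 28 remain).
28 into June → June 28.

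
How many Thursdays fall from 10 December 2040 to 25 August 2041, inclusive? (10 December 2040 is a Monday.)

10 December 2040 is a Monday; the first Thursday on or after it is 13 December 2040 (3 days later).
From 13 December 2040 to 25 August 2041: 18 + 31 + 28 + 31 + 30 + 31 + 30 + 31 + 25 = 255 days (rest of December, January, February, March, April, May, June, July, August).
255 ÷ 7 = 36 full weeks with remainder 3, so 36 more Thursdays after the first → 37.

37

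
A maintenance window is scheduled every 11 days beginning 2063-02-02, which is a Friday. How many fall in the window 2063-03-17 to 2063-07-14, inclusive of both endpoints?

11

Occurrences land 11·i days after 2063-02-02 for i = 0, 1, 2, …
2063-03-17 is 43 days after the start; 43 ÷ 11 = 3 remainder 10; since the remainder is 10, round up to i = 4. First occurrence in the window: #5 on 2063-03-18 (4×11 = 44 days in).
2063-07-14 is 162 days after the start; 162 ÷ 11 = 14 remainder 8. Last occurrence in the window: #15 on 2063-07-06.
Occurrences #5 through #15: 11 in total.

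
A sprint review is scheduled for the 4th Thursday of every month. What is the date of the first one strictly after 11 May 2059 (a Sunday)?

22 May 2059

May 2059 starts on a Thursday; its first Thursday is the 1st, so the 4th Thursday is the 22nd — 22 May 2059.
22 May 2059 is after 11 May 2059, so that is the next one.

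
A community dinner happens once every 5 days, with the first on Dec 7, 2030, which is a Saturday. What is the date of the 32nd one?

May 11, 2031

The 32nd occurrence is 31 intervals after the first: 31 × 5 = 155 days after Dec 7, 2030.
Dec has 31 days — 24 days to the end of Dec leaves 131.
Jan has 31 days (100 left).
Feb has 28 days (72 left).
Mar has 31 days (41 left).
Apr has 30 days (11 left).
11 days into May → May 11, 2031.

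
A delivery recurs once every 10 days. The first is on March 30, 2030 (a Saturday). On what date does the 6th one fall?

The 6th occurrence is 5 intervals after the first: 5 × 10 = 50 days after March 30, 2030.
March has 31 days — 1 day to the end of March leaves 49.
April has 30 days (19 left).
19 days into May → May 19, 2030.

May 19, 2030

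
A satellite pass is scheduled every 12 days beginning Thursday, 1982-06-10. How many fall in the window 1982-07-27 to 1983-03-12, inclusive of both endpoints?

19

Occurrences land 12·i days after 1982-06-10 for i = 0, 1, 2, …
1982-07-27 is 47 days after the start; 47 ÷ 12 = 3 remainder 11; since the remainder is 11, round up to i = 4. First occurrence in the window: #5 on 1982-07-28 (4×12 = 48 days in).
1983-03-12 is 275 days after the start; 275 ÷ 12 = 22 remainder 11. Last occurrence in the window: #23 on 1983-03-01.
Occurrences #5 through #23: 19 in total.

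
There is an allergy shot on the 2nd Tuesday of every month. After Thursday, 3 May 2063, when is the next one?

May 2063 starts on a Tuesday; its first Tuesday is the 1st, so the 2nd Tuesday is the 8th — 8 May 2063.
8 May 2063 is after 3 May 2063, so that is the next one.

8 May 2063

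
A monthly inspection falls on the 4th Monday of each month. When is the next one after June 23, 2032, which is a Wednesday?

June 2032 starts on a Tuesday; its first Monday is the 7th, so the 4th Monday is the 28th — June 28, 2032.
June 28, 2032 is after June 23, 2032, so that is the next one.

June 28, 2032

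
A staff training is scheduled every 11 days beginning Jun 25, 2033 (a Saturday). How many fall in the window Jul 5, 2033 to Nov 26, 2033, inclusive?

14

Occurrences land 11·i days after Jun 25, 2033 for i = 0, 1, 2, …
Jul 5, 2033 is 10 days after the start; 10 ÷ 11 = 0 remainder 10; since the remainder is 10, round up to i = 1. First occurrence in the window: #2 on Jul 6, 2033 (1×11 = 11 days in).
Nov 26, 2033 is 154 days after the start; 154 ÷ 11 = 14 remainder 0. Last occurrence in the window: #15 on Nov 26, 2033.
Occurrences #2 through #15: 14 in total.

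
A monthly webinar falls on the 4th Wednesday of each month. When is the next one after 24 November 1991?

27 November 1991

November 1991 starts on a Friday; its first Wednesday is the 6th, so the 4th Wednesday is the 27th — 27 November 1991.
27 November 1991 is after 24 November 1991, so that is the next one.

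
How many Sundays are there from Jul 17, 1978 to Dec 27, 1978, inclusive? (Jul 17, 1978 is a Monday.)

Jul 17, 1978 is a Monday; the first Sunday on or after it is Jul 23, 1978 (6 days later).
From Jul 23, 1978 to Dec 27, 1978: 8 + 31 + 30 + 31 + 30 + 27 = 157 days (rest of Jul, Aug, Sep, Oct, Nov, Dec).
157 ÷ 7 = 22 full weeks with remainder 3, so 22 more Sundays after the first → 23.

23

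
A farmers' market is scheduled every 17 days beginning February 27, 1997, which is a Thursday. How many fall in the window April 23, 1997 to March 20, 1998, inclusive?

Occurrences land 17·i days after February 27, 1997 for i = 0, 1, 2, …
April 23, 1997 is 55 days after the start; 55 ÷ 17 = 3 remainder 4; since the remainder is 4, round up to i = 4. First occurrence in the window: #5 on May 6, 1997 (4×17 = 68 days in).
March 20, 1998 is 386 days after the start; 386 ÷ 17 = 22 remainder 12. Last occurrence in the window: #23 on March 8, 1998.
Occurrences #5 through #23: 19 in total.

19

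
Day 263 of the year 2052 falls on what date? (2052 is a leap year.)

January has 31 days (263 − 31 = 232 remain).
February has 29 days (232 − 29 = 203 remain).
March has 31 days (203 − 31 = 172 remain).
April has 30 days (172 − 30 = 142 remain).
May has 31 days (142 − 31 = 111 remain).
June has 30 days (111 − 30 = 81 remain).
July has 31 days (81 − 31 = 50 remain).
August has 31 days (50 − 31 = 19 remain).
19 into September → September 19.

2052-09-19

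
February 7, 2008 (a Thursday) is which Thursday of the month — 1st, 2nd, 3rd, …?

1st

Day 7 falls in week ⌈7/7⌉ of the month.
Days 1–7 hold the 1st Thursday, 8–14 the 2nd, 15–21 the 3rd, 22–28 the 4th, 29–31 the 5th.
7 is in the range for the 1st.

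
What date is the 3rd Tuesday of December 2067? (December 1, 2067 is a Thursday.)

December 2067 begins on a Thursday, so the first Tuesday is December 6 (5 days later).
The 3rd Tuesday is 2 weeks later: 6 + 14 = 20.

2067-12-20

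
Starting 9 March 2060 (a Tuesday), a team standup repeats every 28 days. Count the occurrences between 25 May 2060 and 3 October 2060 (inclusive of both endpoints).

Occurrences land 28·i days after 9 March 2060 for i = 0, 1, 2, …
25 May 2060 is 77 days after the start; 77 ÷ 28 = 2 remainder 21; since the remainder is 21, round up to i = 3. First occurrence in the window: #4 on 1 June 2060 (3×28 = 84 days in).
3 October 2060 is 208 days after the start; 208 ÷ 28 = 7 remainder 12. Last occurrence in the window: #8 on 21 September 2060.
Occurrences #4 through #8: 5 in total.

5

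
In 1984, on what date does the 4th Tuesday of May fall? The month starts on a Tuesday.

May 22, 1984

May 1984 begins on a Tuesday, so the first Tuesday is May 1.
The 4th Tuesday is 3 weeks later: 1 + 21 = 22.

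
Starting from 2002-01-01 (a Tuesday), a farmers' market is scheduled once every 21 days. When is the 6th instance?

2002-04-16

The 6th occurrence is 5 intervals after the first: 5 × 21 = 105 days after 2002-01-01.
January has 31 days — 30 days to the end of January leaves 75.
February has 28 days (47 left).
March has 31 days (16 left).
16 days into April → 2002-04-16.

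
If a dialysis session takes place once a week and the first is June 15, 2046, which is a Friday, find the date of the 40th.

March 15, 2047

The 40th occurrence is 39 intervals after the first: 39 × 7 = 273 days after June 15, 2046.
June has 30 days — 15 days to the end of June leaves 258.
July has 31 days (227 left).
August has 31 days (196 left).
September has 30 days (166 left).
October has 31 days (135 left).
November has 30 days (105 left).
December has 31 days (74 left).
January has 31 days (43 left).
February has 28 days (15 left).
15 days into March → March 15, 2047.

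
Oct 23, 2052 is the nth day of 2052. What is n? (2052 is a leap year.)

Days in months before Oct: 31 + 29 + 31 + 30 + 31 + 30 + 31 + 31 + 30 = 274.
Plus 23 days into Oct → day 297.

297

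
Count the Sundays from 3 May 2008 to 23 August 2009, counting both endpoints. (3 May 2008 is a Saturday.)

3 May 2008 is a Saturday; the first Sunday on or after it is 4 May 2008 (1 day later).
From 4 May 2008 to 23 August 2009: 241 + 235 = 476 days (rest of 2008, to 23 August 2009 in 2009).
476 ÷ 7 = 68 full weeks with remainder 0, so 68 more Sundays after the first → 69.

69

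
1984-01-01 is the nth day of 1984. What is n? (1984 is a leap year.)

1

Plus 1 day into January → day 1.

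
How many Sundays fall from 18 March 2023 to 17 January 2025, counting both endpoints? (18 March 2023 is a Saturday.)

96

18 March 2023 is a Saturday; the first Sunday on or after it is 19 March 2023 (1 day later).
From 19 March 2023 to 17 January 2025: 287 + 366 + 17 = 670 days (rest of 2023, 2024, to 17 January 2025 in 2025).
670 ÷ 7 = 95 full weeks with remainder 5, so 95 more Sundays after the first → 96.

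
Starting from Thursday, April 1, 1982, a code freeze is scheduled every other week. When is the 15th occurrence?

October 14, 1982

The 15th occurrence is 14 intervals after the first: 14 × 14 = 196 days after April 1, 1982.
April has 30 days — 29 days to the end of April leaves 167.
May has 31 days (136 left).
June has 30 days (106 left).
July has 31 days (75 left).
August has 31 days (44 left).
September has 30 days (14 left).
14 days into October → October 14, 1982.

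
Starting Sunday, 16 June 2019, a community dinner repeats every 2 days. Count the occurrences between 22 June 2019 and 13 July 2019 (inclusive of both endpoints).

Occurrences land 2·i days after 16 June 2019 for i = 0, 1, 2, …
22 June 2019 is 6 days after the start; 6 ÷ 2 = 3 remainder 0. First occurrence in the window: #4 on 22 June 2019 (3×2 = 6 days in).
13 July 2019 is 27 days after the start; 27 ÷ 2 = 13 remainder 1. Last occurrence in the window: #14 on 12 July 2019.
Occurrences #4 through #14: 11 in total.

11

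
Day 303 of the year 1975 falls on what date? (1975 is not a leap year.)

January has 31 days (303 − 31 = 272 remain).
February has 28 days (272 − 28 = 244 remain).
March has 31 days (244 − 31 = 213 remain).
April has 30 days (213 − 30 = 183 remain).
May has 31 days (183 − 31 = 152 remain).
June has 30 days (152 − 30 = 122 remain).
July has 31 days (122 − 31 = 91 remain).
August has 31 days (91 − 31 = 60 remain).
September has 30 days (60 − 30 = 30 remain).
30 into October → October 30.

30 October 1975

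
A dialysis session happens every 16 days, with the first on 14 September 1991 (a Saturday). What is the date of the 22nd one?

15 August 1992

The 22nd occurrence is 21 intervals after the first: 21 × 16 = 336 days after 14 September 1991.
September has 30 days — 16 days to the end of September leaves 320.
October has 31 days (289 left).
November has 30 days (259 left).
December has 31 days (228 left).
January has 31 days (197 left).
February has 29 days (168 left).
March has 31 days (137 left).
April has 30 days (107 left).
May has 31 days (76 left).
June has 30 days (46 left).
July has 31 days (15 left).
15 days into August → 15 August 1992.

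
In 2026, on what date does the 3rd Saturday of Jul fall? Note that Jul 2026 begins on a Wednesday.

Jul 2026 begins on a Wednesday, so the first Saturday is Jul 4 (3 days later).
The 3rd Saturday is 2 weeks later: 4 + 14 = 18.

Jul 18, 2026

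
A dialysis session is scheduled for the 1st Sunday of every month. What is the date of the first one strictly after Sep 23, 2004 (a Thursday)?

Sep 2004 starts on a Wednesday, so its 1st Sunday is Sep 5, 2004 (4 days in).
That is not after Sep 23, 2004, so look at Oct 2004.
Oct 2004 starts on a Friday, so its 1st Sunday is Oct 3, 2004 (2 days in).

Oct 3, 2004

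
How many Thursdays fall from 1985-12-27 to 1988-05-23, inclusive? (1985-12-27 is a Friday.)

1985-12-27 is a Friday; the first Thursday on or after it is 1986-01-02 (6 days later).
From 1986-01-02 to 1988-05-23: 363 + 365 + 144 = 872 days (rest of 1986, 1987, to 1988-05-23 in 1988).
872 ÷ 7 = 124 full weeks with remainder 4, so 124 more Thursdays after the first → 125.

125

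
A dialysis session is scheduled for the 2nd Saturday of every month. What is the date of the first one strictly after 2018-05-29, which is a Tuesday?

2018-06-09

May 2018 starts on a Tuesday; its first Saturday is the 5th, so the 2nd Saturday is the 12th — 2018-05-12.
That is not after 2018-05-29, so look at June 2018.
June 2018 starts on a Friday; its first Saturday is the 2nd, so the 2nd Saturday is the 9th — 2018-06-09.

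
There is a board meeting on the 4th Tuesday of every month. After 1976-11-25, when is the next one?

November 1976 starts on a Monday; its first Tuesday is the 2nd, so the 4th Tuesday is the 23rd — 1976-11-23.
That is not after 1976-11-25, so look at December 1976.
December 1976 starts on a Wednesday; its first Tuesday is the 7th, so the 4th Tuesday is the 28th — 1976-12-28.

1976-12-28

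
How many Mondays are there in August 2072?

1 August 2072 is a Monday; the first Monday on or after it is 1 August 2072.
From 1 August 2072 to 31 August 2072 is 31 − 1 = 30 days.
30 ÷ 7 = 4 full weeks with remainder 2, so 4 more Mondays after the first → 5.

5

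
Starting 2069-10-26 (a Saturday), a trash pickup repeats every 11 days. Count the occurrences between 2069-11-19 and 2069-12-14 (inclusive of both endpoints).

Occurrences land 11·i days after 2069-10-26 for i = 0, 1, 2, …
2069-11-19 is 24 days after the start; 24 ÷ 11 = 2 remainder 2; since the remainder is 2, round up to i = 3. First occurrence in the window: #4 on 2069-11-28 (3×11 = 33 days in).
2069-12-14 is 49 days after the start; 49 ÷ 11 = 4 remainder 5. Last occurrence in the window: #5 on 2069-12-09.
Occurrences #4 through #5: 2 in total.

2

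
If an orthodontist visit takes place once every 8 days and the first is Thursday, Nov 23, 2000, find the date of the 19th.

Apr 16, 2001

The 19th occurrence is 18 intervals after the first: 18 × 8 = 144 days after Nov 23, 2000.
Nov has 30 days — 7 days to the end of Nov leaves 137.
Dec has 31 days (106 left).
Jan has 31 days (75 left).
Feb has 28 days (47 left).
Mar has 31 days (16 left).
16 days into Apr → Apr 16, 2001.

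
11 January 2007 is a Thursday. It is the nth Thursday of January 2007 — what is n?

Day 11 falls in week ⌈11/7⌉ of the month.
Days 1–7 hold the 1st Thursday, 8–14 the 2nd, 15–21 the 3rd, 22–28 the 4th, 29–31 the 5th.
11 is in the range for the 2nd.

2nd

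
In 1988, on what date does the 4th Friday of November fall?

The first Friday of November 1988 is November 4.
The 4th Friday is 3 weeks later: 4 + 21 = 25.

1988-11-25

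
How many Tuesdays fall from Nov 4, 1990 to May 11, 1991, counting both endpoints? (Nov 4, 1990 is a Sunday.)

Nov 4, 1990 is a Sunday; the first Tuesday on or after it is Nov 6, 1990 (2 days later).
From Nov 6, 1990 to May 11, 1991: 24 + 31 + 31 + 28 + 31 + 30 + 11 = 186 days (rest of Nov, Dec, Jan, Feb, Mar, Apr, May).
186 ÷ 7 = 26 full weeks with remainder 4, so 26 more Tuesdays after the first → 27.

27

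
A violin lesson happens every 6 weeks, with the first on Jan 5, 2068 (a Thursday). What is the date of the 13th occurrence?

May 23, 2069

The 13th occurrence is 12 intervals after the first: 12 × 42 = 504 days after Jan 5, 2068.
Jan has 31 days — 26 days to the end of Jan leaves 478.
From end of Jan to end of 2068 is 335 days (143 left).
Jan has 31 days (112 left).
Feb has 28 days (84 left).
Mar has 31 days (53 left).
Apr has 30 days (23 left).
23 days into May → May 23, 2069.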